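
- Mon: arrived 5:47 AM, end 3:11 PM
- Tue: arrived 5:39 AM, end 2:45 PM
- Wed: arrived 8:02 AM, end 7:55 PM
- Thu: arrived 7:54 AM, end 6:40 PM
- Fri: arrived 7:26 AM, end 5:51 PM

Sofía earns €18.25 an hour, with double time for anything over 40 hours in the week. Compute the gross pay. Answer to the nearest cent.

€1152.18

Mon: 5:47 AM–3:11 PM = 9 h 24 min
Tue: 5:39 AM–2:45 PM = 9 h 6 min
Wed: 8:02 AM–7:55 PM = 11 h 53 min
Thu: 7:54 AM–6:40 PM = 10 h 46 min
Fri: 7:26 AM–5:51 PM = 10 h 25 min
Total worked: 51 h 34 min = 3094 min.
Regular 40 h 0 min = 2400 min at €18.25/h; overtime 11 h 34 min = 694 min at €36.50/h.
Pay = (2400 × €18.25 + 694 × €36.50) ÷ 60 = €1152.18.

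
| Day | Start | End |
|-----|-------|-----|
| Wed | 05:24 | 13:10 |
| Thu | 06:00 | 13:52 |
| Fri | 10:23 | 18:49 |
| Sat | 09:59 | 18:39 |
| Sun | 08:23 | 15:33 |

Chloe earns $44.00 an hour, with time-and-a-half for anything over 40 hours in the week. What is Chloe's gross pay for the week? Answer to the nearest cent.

Wed: 05:24–13:10 = 7 h 46 min
Thu: 06:00–13:52 = 7 h 52 min
Fri: 10:23–18:49 = 8 h 26 min
Sat: 09:59–18:39 = 8 h 40 min
Sun: 08:23–15:33 = 7 h 10 min
Total worked: 39 h 54 min = 2394 min.
Regular 39 h 54 min = 2394 min at $44.00/h; overtime 0 h 0 min = 0 min at $66.00/h.
Pay = (2394 × $44.00 + 0 × $66.00) ÷ 60 = $1755.60.

$1755.60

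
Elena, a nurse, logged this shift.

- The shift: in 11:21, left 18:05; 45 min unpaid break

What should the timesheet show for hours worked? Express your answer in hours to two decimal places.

The shift: 11:21–18:05 = 6 h 44 min; less 45 min break → 5 h 59 min

5.98 hours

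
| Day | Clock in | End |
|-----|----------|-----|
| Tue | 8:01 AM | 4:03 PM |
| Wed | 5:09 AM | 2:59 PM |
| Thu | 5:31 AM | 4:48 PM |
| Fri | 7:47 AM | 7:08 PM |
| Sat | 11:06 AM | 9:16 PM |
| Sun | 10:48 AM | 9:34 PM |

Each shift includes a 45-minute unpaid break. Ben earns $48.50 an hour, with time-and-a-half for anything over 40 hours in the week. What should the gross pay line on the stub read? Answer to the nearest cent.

Tue: 8:01 AM–4:03 PM = 8 h 2 min; less 45 min break → 7 h 17 min
Wed: 5:09 AM–2:59 PM = 9 h 50 min; less 45 min break → 9 h 5 min
Thu: 5:31 AM–4:48 PM = 11 h 17 min; less 45 min break → 10 h 32 min
Fri: 7:47 AM–7:08 PM = 11 h 21 min; less 45 min break → 10 h 36 min
Sat: 11:06 AM–9:16 PM = 10 h 10 min; less 45 min break → 9 h 25 min
Sun: 10:48 AM–9:34 PM = 10 h 46 min; less 45 min break → 10 h 1 min
Total worked: 56 h 56 min = 3416 min.
Regular 40 h 0 min = 2400 min at $48.50/h; overtime 16 h 56 min = 1016 min at $72.75/h.
Pay = (2400 × $48.50 + 1016 × $72.75) ÷ 60 = $3171.90.

$3171.90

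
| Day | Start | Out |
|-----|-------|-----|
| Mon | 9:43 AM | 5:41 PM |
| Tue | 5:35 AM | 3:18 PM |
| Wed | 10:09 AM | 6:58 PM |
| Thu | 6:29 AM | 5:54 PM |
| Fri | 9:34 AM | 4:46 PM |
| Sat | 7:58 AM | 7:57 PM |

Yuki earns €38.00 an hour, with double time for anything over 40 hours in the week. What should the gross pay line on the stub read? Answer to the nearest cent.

Mon: 9:43 AM–5:41 PM = 7 h 58 min
Tue: 5:35 AM–3:18 PM = 9 h 43 min
Wed: 10:09 AM–6:58 PM = 8 h 49 min
Thu: 6:29 AM–5:54 PM = 11 h 25 min
Fri: 9:34 AM–4:46 PM = 7 h 12 min
Sat: 7:58 AM–7:57 PM = 11 h 59 min
Total worked: 57 h 6 min = 3426 min.
Regular 40 h 0 min = 2400 min at €38.00/h; overtime 17 h 6 min = 1026 min at €76.00/h.
Pay = (2400 × €38.00 + 1026 × €76.00) ÷ 60 = €2819.60.

€2819.60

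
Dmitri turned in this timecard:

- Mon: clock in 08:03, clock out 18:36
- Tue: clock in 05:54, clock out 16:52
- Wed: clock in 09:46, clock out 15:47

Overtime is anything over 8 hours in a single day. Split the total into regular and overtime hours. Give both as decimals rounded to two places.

Mon: 08:03–18:36 = 10 h 33 min
Tue: 05:54–16:52 = 10 h 58 min
Wed: 09:46–15:47 = 6 h 1 min
Mon reg 8 h 0 min / OT 2 h 33 min; Tue reg 8 h 0 min / OT 2 h 58 min; Wed reg 6 h 1 min / OT 0 h 0 min.
Totals: regular 22 h 1 min, overtime 5 h 31 min.

Regular 22.02 hours, overtime 5.52 hours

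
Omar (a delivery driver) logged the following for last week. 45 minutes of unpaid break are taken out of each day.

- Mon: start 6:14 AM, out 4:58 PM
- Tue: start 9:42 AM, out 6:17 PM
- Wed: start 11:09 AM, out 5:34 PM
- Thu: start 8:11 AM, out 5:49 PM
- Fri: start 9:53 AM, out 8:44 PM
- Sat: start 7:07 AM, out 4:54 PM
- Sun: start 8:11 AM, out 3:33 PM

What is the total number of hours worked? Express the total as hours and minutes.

58 h 7 min

Mon: 6:14 AM–4:58 PM = 10 h 44 min; less 45 min break → 9 h 59 min
Tue: 9:42 AM–6:17 PM = 8 h 35 min; less 45 min break → 7 h 50 min
Wed: 11:09 AM–5:34 PM = 6 h 25 min; less 45 min break → 5 h 40 min
Thu: 8:11 AM–5:49 PM = 9 h 38 min; less 45 min break → 8 h 53 min
Fri: 9:53 AM–8:44 PM = 10 h 51 min; less 45 min break → 10 h 6 min
Sat: 7:07 AM–4:54 PM = 9 h 47 min; less 45 min break → 9 h 2 min
Sun: 8:11 AM–3:33 PM = 7 h 22 min; less 45 min break → 6 h 37 min
Total: 9 h 59 min + 7 h 50 min + 5 h 40 min + 8 h 53 min + 10 h 6 min + 9 h 2 min + 6 h 37 min = 58 h 7 min.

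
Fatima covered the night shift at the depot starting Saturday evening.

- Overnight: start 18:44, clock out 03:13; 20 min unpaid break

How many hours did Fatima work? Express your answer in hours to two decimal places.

Overnight: 18:44 → midnight = 5 h 16 min; midnight → 03:13 = 3 h 13 min; span 8 h 29 min; less 20 min break → 8 h 9 min

8.15 hours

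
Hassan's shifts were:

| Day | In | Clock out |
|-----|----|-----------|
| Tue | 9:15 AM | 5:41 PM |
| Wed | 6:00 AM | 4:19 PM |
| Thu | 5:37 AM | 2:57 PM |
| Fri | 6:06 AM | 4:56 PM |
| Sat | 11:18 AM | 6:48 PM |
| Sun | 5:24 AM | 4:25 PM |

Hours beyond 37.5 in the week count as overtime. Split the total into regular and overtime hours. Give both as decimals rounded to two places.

Regular 37.50 hours, overtime 19.93 hours

Tue: 9:15 AM–5:41 PM = 8 h 26 min
Wed: 6:00 AM–4:19 PM = 10 h 19 min
Thu: 5:37 AM–2:57 PM = 9 h 20 min
Fri: 6:06 AM–4:56 PM = 10 h 50 min
Sat: 11:18 AM–6:48 PM = 7 h 30 min
Sun: 5:24 AM–4:25 PM = 11 h 1 min
Total worked: 57 h 26 min = 57.43 h.
Threshold 37.5 h → overtime 19 h 56 min, regular 37 h 30 min.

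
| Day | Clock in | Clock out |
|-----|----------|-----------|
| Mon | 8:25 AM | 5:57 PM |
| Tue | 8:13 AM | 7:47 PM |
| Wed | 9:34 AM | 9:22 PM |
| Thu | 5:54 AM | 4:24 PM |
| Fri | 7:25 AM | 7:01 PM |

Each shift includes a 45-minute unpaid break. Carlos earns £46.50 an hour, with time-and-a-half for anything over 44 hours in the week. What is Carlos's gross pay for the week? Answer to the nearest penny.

£2551.69

Mon: 8:25 AM–5:57 PM = 9 h 32 min; less 45 min break → 8 h 47 min
Tue: 8:13 AM–7:47 PM = 11 h 34 min; less 45 min break → 10 h 49 min
Wed: 9:34 AM–9:22 PM = 11 h 48 min; less 45 min break → 11 h 3 min
Thu: 5:54 AM–4:24 PM = 10 h 30 min; less 45 min break → 9 h 45 min
Fri: 7:25 AM–7:01 PM = 11 h 36 min; less 45 min break → 10 h 51 min
Total worked: 51 h 15 min = 3075 min.
Regular 44 h 0 min = 2640 min at £46.50/h; overtime 7 h 15 min = 435 min at £69.75/h.
Pay = (2640 × £46.50 + 435 × £69.75) ÷ 60 = £2551.69.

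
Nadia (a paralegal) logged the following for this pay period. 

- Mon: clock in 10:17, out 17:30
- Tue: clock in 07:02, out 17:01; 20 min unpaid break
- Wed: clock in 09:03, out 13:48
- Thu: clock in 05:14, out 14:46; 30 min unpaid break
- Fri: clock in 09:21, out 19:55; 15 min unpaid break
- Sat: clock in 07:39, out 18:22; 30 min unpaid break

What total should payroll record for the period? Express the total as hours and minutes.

51 h 11 min

Mon: 10:17–17:30 = 7 h 13 min
Tue: 07:02–17:01 = 9 h 59 min; less 20 min break → 9 h 39 min
Wed: 09:03–13:48 = 4 h 45 min
Thu: 05:14–14:46 = 9 h 32 min; less 30 min break → 9 h 2 min
Fri: 09:21–19:55 = 10 h 34 min; less 15 min break → 10 h 19 min
Sat: 07:39–18:22 = 10 h 43 min; less 30 min break → 10 h 13 min
Total: 7 h 13 min + 9 h 39 min + 4 h 45 min + 9 h 2 min + 10 h 19 min + 10 h 13 min = 51 h 11 min.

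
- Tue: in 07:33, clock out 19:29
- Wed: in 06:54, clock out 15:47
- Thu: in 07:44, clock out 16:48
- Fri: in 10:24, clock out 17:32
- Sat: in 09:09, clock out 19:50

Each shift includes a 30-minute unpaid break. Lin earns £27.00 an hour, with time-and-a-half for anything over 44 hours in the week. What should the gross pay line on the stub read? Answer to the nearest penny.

£1236.60

Tue: 07:33–19:29 = 11 h 56 min; less 30 min break → 11 h 26 min
Wed: 06:54–15:47 = 8 h 53 min; less 30 min break → 8 h 23 min
Thu: 07:44–16:48 = 9 h 4 min; less 30 min break → 8 h 34 min
Fri: 10:24–17:32 = 7 h 8 min; less 30 min break → 6 h 38 min
Sat: 09:09–19:50 = 10 h 41 min; less 30 min break → 10 h 11 min
Total worked: 45 h 12 min = 2712 min.
Regular 44 h 0 min = 2640 min at £27.00/h; overtime 1 h 12 min = 72 min at £40.50/h.
Pay = (2640 × £27.00 + 72 × £40.50) ÷ 60 = £1236.60.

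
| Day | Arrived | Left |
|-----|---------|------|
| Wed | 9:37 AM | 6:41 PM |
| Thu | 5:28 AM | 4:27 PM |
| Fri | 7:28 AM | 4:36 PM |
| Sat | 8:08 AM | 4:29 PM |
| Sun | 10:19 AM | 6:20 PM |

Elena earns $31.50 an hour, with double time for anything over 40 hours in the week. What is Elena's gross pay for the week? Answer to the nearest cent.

Wed: 9:37 AM–6:41 PM = 9 h 4 min
Thu: 5:28 AM–4:27 PM = 10 h 59 min
Fri: 7:28 AM–4:36 PM = 9 h 8 min
Sat: 8:08 AM–4:29 PM = 8 h 21 min
Sun: 10:19 AM–6:20 PM = 8 h 1 min
Total worked: 45 h 33 min = 2733 min.
Regular 40 h 0 min = 2400 min at $31.50/h; overtime 5 h 33 min = 333 min at $63.00/h.
Pay = (2400 × $31.50 + 333 × $63.00) ÷ 60 = $1609.65.

$1609.65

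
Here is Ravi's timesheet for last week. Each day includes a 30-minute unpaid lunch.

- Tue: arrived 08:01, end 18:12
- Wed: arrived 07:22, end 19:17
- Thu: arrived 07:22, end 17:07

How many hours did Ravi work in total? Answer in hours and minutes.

Tue: 08:01–18:12 = 10 h 11 min; less 30 min break → 9 h 41 min
Wed: 07:22–19:17 = 11 h 55 min; less 30 min break → 11 h 25 min
Thu: 07:22–17:07 = 9 h 45 min; less 30 min break → 9 h 15 min
Total: 9 h 41 min + 11 h 25 min + 9 h 15 min = 30 h 21 min.

30 h 21 min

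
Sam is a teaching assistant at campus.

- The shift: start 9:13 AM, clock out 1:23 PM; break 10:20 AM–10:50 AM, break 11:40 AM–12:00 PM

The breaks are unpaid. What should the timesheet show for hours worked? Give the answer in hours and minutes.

3 h 20 min

The shift: 9:13 AM–1:23 PM = 4 h 10 min; less 50 min break → 3 h 20 min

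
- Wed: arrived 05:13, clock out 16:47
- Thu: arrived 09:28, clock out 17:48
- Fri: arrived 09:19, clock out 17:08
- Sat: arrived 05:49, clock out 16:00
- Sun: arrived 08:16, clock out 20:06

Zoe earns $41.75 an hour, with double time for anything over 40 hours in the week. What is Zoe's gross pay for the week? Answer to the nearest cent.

$2482.73

Wed: 05:13–16:47 = 11 h 34 min
Thu: 09:28–17:48 = 8 h 20 min
Fri: 09:19–17:08 = 7 h 49 min
Sat: 05:49–16:00 = 10 h 11 min
Sun: 08:16–20:06 = 11 h 50 min
Total worked: 49 h 44 min = 2984 min.
Regular 40 h 0 min = 2400 min at $41.75/h; overtime 9 h 44 min = 584 min at $83.50/h.
Pay = (2400 × $41.75 + 584 × $83.50) ÷ 60 = $2482.73.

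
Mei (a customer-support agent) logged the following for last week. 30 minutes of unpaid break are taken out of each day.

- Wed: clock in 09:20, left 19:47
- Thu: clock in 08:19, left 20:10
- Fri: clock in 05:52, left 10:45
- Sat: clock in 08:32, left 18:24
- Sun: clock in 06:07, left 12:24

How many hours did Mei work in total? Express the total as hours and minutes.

Wed: 09:20–19:47 = 10 h 27 min; less 30 min break → 9 h 57 min
Thu: 08:19–20:10 = 11 h 51 min; less 30 min break → 11 h 21 min
Fri: 05:52–10:45 = 4 h 53 min; less 30 min break → 4 h 23 min
Sat: 08:32–18:24 = 9 h 52 min; less 30 min break → 9 h 22 min
Sun: 06:07–12:24 = 6 h 17 min; less 30 min break → 5 h 47 min
Total: 9 h 57 min + 11 h 21 min + 4 h 23 min + 9 h 22 min + 5 h 47 min = 40 h 50 min.

40 h 50 min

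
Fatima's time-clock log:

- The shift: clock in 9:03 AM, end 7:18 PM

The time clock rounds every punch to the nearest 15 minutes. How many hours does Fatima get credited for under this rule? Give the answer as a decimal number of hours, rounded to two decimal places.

The shift: in 9:03 AM→9:00 AM, out 7:18 PM→7:15 PM; 10 h 15 min

10.25 hours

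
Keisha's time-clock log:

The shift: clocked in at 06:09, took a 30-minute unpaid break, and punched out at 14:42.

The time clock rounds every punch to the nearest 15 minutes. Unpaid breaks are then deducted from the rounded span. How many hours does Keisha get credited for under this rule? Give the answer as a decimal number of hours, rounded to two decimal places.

The shift: in 06:09→06:15, out 14:42→14:45; 8 h 30 min − 30 min = 8 h 0 min

8.00 hours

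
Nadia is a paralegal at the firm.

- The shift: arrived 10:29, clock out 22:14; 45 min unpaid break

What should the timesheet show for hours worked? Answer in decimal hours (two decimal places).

11.00 hours

The shift: 10:29–22:14 = 11 h 45 min; less 45 min break → 11 h 0 min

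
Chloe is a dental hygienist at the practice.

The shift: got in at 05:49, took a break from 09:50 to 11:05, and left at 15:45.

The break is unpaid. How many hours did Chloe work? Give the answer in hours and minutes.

8 h 41 min

The shift: 05:49–15:45 = 9 h 56 min; less 75 min break → 8 h 41 min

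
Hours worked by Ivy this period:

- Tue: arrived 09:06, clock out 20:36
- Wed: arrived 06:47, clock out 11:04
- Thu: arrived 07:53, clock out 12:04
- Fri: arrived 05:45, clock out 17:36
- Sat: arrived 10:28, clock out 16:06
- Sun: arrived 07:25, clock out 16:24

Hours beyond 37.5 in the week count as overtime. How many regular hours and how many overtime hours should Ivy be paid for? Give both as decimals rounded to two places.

Regular 37.50 hours, overtime 8.93 hours

Tue: 09:06–20:36 = 11 h 30 min
Wed: 06:47–11:04 = 4 h 17 min
Thu: 07:53–12:04 = 4 h 11 min
Fri: 05:45–17:36 = 11 h 51 min
Sat: 10:28–16:06 = 5 h 38 min
Sun: 07:25–16:24 = 8 h 59 min
Total worked: 46 h 26 min = 46.43 h.
Threshold 37.5 h → overtime 8 h 56 min, regular 37 h 30 min.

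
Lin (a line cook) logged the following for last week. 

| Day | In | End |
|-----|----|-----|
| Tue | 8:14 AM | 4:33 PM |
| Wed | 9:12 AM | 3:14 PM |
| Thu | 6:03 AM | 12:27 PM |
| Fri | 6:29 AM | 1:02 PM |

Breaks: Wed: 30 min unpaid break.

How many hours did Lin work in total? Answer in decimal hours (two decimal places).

26.80 hours

Tue: 8:14 AM–4:33 PM = 8 h 19 min
Wed: 9:12 AM–3:14 PM = 6 h 2 min; less 30 min break → 5 h 32 min
Thu: 6:03 AM–12:27 PM = 6 h 24 min
Fri: 6:29 AM–1:02 PM = 6 h 33 min
Total: 8 h 19 min + 5 h 32 min + 6 h 24 min + 6 h 33 min = 26 h 48 min.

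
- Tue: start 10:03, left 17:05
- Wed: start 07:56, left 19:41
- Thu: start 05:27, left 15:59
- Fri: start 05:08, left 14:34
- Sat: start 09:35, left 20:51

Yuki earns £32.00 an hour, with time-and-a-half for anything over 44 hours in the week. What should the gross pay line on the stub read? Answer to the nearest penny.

£1696.80

Tue: 10:03–17:05 = 7 h 2 min
Wed: 07:56–19:41 = 11 h 45 min
Thu: 05:27–15:59 = 10 h 32 min
Fri: 05:08–14:34 = 9 h 26 min
Sat: 09:35–20:51 = 11 h 16 min
Total worked: 50 h 1 min = 3001 min.
Regular 44 h 0 min = 2640 min at £32.00/h; overtime 6 h 1 min = 361 min at £48.00/h.
Pay = (2640 × £32.00 + 361 × £48.00) ÷ 60 = £1696.80.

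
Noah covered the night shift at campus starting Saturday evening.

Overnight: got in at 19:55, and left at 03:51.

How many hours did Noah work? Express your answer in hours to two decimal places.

7.93 hours

Overnight: 19:55 → midnight = 4 h 5 min; midnight → 03:51 = 3 h 51 min; span 7 h 56 min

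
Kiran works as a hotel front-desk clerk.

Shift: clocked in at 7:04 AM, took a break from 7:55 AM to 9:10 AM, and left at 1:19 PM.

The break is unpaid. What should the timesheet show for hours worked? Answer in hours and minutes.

Shift: 7:04 AM–1:19 PM = 6 h 15 min; less 75 min break → 5 h 0 min

5 h 0 min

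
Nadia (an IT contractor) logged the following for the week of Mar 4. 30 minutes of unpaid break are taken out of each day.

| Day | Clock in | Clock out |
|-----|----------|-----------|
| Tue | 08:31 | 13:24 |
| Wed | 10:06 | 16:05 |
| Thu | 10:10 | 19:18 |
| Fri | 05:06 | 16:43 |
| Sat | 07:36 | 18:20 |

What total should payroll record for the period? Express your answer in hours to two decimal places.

39.85 hours

Tue: 08:31–13:24 = 4 h 53 min; less 30 min break → 4 h 23 min
Wed: 10:06–16:05 = 5 h 59 min; less 30 min break → 5 h 29 min
Thu: 10:10–19:18 = 9 h 8 min; less 30 min break → 8 h 38 min
Fri: 05:06–16:43 = 11 h 37 min; less 30 min break → 11 h 7 min
Sat: 07:36–18:20 = 10 h 44 min; less 30 min break → 10 h 14 min
Total: 4 h 23 min + 5 h 29 min + 8 h 38 min + 11 h 7 min + 10 h 14 min = 39 h 51 min.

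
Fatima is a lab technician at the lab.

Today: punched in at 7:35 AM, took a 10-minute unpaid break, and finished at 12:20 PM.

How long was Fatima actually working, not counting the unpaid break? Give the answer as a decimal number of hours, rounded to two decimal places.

4.58 hours

Today: 7:35 AM–12:20 PM = 4 h 45 min; less 10 min break → 4 h 35 min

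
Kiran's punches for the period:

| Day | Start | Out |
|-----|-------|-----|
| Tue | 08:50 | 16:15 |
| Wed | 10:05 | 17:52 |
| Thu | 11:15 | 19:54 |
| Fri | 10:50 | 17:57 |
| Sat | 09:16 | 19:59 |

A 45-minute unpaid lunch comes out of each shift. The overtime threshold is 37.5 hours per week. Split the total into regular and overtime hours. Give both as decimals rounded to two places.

Regular 37.50 hours, overtime 0.43 hours

Tue: 08:50–16:15 = 7 h 25 min; less 45 min break → 6 h 40 min
Wed: 10:05–17:52 = 7 h 47 min; less 45 min break → 7 h 2 min
Thu: 11:15–19:54 = 8 h 39 min; less 45 min break → 7 h 54 min
Fri: 10:50–17:57 = 7 h 7 min; less 45 min break → 6 h 22 min
Sat: 09:16–19:59 = 10 h 43 min; less 45 min break → 9 h 58 min
Total worked: 37 h 56 min = 37.93 h.
Threshold 37.5 h → overtime 0 h 26 min, regular 37 h 30 min.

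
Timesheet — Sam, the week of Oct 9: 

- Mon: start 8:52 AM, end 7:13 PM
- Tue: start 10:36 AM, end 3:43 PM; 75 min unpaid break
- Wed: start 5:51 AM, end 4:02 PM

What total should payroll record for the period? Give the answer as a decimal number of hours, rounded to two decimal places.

Mon: 8:52 AM–7:13 PM = 10 h 21 min
Tue: 10:36 AM–3:43 PM = 5 h 7 min; less 75 min break → 3 h 52 min
Wed: 5:51 AM–4:02 PM = 10 h 11 min
Total: 10 h 21 min + 3 h 52 min + 10 h 11 min = 24 h 24 min.

24.40 hours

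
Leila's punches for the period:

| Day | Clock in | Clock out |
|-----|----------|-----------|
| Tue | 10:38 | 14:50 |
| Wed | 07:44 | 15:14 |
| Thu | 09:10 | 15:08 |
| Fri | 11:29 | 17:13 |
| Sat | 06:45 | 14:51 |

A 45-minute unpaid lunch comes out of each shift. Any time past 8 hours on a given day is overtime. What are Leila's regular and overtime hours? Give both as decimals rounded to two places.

Regular 27.75 hours, overtime 0.00 hours

Tue: 10:38–14:50 = 4 h 12 min; less 45 min break → 3 h 27 min
Wed: 07:44–15:14 = 7 h 30 min; less 45 min break → 6 h 45 min
Thu: 09:10–15:08 = 5 h 58 min; less 45 min break → 5 h 13 min
Fri: 11:29–17:13 = 5 h 44 min; less 45 min break → 4 h 59 min
Sat: 06:45–14:51 = 8 h 6 min; less 45 min break → 7 h 21 min
Tue reg 3 h 27 min / OT 0 h 0 min; Wed reg 6 h 45 min / OT 0 h 0 min; Thu reg 5 h 13 min / OT 0 h 0 min; Fri reg 4 h 59 min / OT 0 h 0 min; Sat reg 7 h 21 min / OT 0 h 0 min.
Totals: regular 27 h 45 min, overtime 0 h 0 min.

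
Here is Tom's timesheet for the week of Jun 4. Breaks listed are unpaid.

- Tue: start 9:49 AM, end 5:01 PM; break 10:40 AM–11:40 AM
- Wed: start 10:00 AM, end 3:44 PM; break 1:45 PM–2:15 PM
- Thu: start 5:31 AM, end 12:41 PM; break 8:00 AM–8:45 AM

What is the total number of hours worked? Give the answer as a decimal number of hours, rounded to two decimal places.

Tue: 9:49 AM–5:01 PM = 7 h 12 min; less 60 min break → 6 h 12 min
Wed: 10:00 AM–3:44 PM = 5 h 44 min; less 30 min break → 5 h 14 min
Thu: 5:31 AM–12:41 PM = 7 h 10 min; less 45 min break → 6 h 25 min
Total: 6 h 12 min + 5 h 14 min + 6 h 25 min = 17 h 51 min.

17.85 hours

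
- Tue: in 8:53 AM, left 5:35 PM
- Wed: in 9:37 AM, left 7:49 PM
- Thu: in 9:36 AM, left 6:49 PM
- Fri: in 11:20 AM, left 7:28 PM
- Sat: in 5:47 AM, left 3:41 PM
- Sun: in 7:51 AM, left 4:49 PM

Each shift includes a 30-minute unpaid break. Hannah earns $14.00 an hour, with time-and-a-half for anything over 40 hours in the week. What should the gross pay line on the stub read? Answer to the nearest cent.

Tue: 8:53 AM–5:35 PM = 8 h 42 min; less 30 min break → 8 h 12 min
Wed: 9:37 AM–7:49 PM = 10 h 12 min; less 30 min break → 9 h 42 min
Thu: 9:36 AM–6:49 PM = 9 h 13 min; less 30 min break → 8 h 43 min
Fri: 11:20 AM–7:28 PM = 8 h 8 min; less 30 min break → 7 h 38 min
Sat: 5:47 AM–3:41 PM = 9 h 54 min; less 30 min break → 9 h 24 min
Sun: 7:51 AM–4:49 PM = 8 h 58 min; less 30 min break → 8 h 28 min
Total worked: 52 h 7 min = 3127 min.
Regular 40 h 0 min = 2400 min at $14.00/h; overtime 12 h 7 min = 727 min at $21.00/h.
Pay = (2400 × $14.00 + 727 × $21.00) ÷ 60 = $814.45.

$814.45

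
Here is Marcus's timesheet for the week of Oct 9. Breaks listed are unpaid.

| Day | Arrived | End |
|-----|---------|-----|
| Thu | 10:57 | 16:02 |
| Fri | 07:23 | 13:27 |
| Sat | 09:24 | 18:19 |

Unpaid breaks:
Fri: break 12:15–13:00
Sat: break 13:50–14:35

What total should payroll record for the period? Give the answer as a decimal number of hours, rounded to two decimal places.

18.57 hours

Thu: 10:57–16:02 = 5 h 5 min
Fri: 07:23–13:27 = 6 h 4 min; less 45 min break → 5 h 19 min
Sat: 09:24–18:19 = 8 h 55 min; less 45 min break → 8 h 10 min
Total: 5 h 5 min + 5 h 19 min + 8 h 10 min = 18 h 34 min.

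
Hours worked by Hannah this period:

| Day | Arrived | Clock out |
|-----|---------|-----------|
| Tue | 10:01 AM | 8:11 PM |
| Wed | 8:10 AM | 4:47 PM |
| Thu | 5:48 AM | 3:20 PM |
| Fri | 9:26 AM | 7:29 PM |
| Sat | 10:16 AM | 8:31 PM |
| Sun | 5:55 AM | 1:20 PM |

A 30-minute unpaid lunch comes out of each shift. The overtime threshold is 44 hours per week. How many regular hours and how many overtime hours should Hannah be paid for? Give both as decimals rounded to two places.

Regular 44.00 hours, overtime 9.03 hours

Tue: 10:01 AM–8:11 PM = 10 h 10 min; less 30 min break → 9 h 40 min
Wed: 8:10 AM–4:47 PM = 8 h 37 min; less 30 min break → 8 h 7 min
Thu: 5:48 AM–3:20 PM = 9 h 32 min; less 30 min break → 9 h 2 min
Fri: 9:26 AM–7:29 PM = 10 h 3 min; less 30 min break → 9 h 33 min
Sat: 10:16 AM–8:31 PM = 10 h 15 min; less 30 min break → 9 h 45 min
Sun: 5:55 AM–1:20 PM = 7 h 25 min; less 30 min break → 6 h 55 min
Total worked: 53 h 2 min = 53.03 h.
Threshold 44 h → overtime 9 h 2 min, regular 44 h 0 min.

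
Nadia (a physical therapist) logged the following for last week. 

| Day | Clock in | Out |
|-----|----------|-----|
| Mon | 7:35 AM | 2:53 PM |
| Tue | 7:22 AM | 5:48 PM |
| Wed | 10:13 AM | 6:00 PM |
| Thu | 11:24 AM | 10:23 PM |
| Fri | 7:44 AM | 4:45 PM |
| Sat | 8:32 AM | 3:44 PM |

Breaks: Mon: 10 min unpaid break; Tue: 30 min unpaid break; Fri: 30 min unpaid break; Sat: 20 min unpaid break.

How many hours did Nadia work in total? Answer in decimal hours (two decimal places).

Mon: 7:35 AM–2:53 PM = 7 h 18 min; less 10 min break → 7 h 8 min
Tue: 7:22 AM–5:48 PM = 10 h 26 min; less 30 min break → 9 h 56 min
Wed: 10:13 AM–6:00 PM = 7 h 47 min
Thu: 11:24 AM–10:23 PM = 10 h 59 min
Fri: 7:44 AM–4:45 PM = 9 h 1 min; less 30 min break → 8 h 31 min
Sat: 8:32 AM–3:44 PM = 7 h 12 min; less 20 min break → 6 h 52 min
Total: 7 h 8 min + 9 h 56 min + 7 h 47 min + 10 h 59 min + 8 h 31 min + 6 h 52 min = 51 h 13 min.

51.22 hours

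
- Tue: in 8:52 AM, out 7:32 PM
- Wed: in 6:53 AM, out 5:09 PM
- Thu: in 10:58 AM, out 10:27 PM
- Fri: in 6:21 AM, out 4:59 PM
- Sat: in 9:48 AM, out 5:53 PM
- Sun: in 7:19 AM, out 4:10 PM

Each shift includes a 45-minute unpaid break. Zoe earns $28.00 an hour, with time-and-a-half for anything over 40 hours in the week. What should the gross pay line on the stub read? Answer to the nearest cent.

Tue: 8:52 AM–7:32 PM = 10 h 40 min; less 45 min break → 9 h 55 min
Wed: 6:53 AM–5:09 PM = 10 h 16 min; less 45 min break → 9 h 31 min
Thu: 10:58 AM–10:27 PM = 11 h 29 min; less 45 min break → 10 h 44 min
Fri: 6:21 AM–4:59 PM = 10 h 38 min; less 45 min break → 9 h 53 min
Sat: 9:48 AM–5:53 PM = 8 h 5 min; less 45 min break → 7 h 20 min
Sun: 7:19 AM–4:10 PM = 8 h 51 min; less 45 min break → 8 h 6 min
Total worked: 55 h 29 min = 3329 min.
Regular 40 h 0 min = 2400 min at $28.00/h; overtime 15 h 29 min = 929 min at $42.00/h.
Pay = (2400 × $28.00 + 929 × $42.00) ÷ 60 = $1770.30.

$1770.30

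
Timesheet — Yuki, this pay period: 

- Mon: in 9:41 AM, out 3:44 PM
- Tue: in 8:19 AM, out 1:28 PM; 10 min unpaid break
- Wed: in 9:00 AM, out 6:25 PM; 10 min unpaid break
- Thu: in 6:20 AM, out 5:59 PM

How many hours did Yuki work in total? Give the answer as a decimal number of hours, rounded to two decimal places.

Mon: 9:41 AM–3:44 PM = 6 h 3 min
Tue: 8:19 AM–1:28 PM = 5 h 9 min; less 10 min break → 4 h 59 min
Wed: 9:00 AM–6:25 PM = 9 h 25 min; less 10 min break → 9 h 15 min
Thu: 6:20 AM–5:59 PM = 11 h 39 min
Total: 6 h 3 min + 4 h 59 min + 9 h 15 min + 11 h 39 min = 31 h 56 min.

31.93 hours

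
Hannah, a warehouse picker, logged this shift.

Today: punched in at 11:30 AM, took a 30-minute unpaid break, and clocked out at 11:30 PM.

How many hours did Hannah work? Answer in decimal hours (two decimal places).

11.50 hours

Today: 11:30 AM–11:30 PM = 12 h 0 min; less 30 min break → 11 h 30 min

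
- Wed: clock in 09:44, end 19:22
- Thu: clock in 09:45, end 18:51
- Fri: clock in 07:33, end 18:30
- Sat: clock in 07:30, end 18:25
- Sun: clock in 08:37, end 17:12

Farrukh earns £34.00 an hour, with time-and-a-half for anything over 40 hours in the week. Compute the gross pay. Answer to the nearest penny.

Wed: 09:44–19:22 = 9 h 38 min
Thu: 09:45–18:51 = 9 h 6 min
Fri: 07:33–18:30 = 10 h 57 min
Sat: 07:30–18:25 = 10 h 55 min
Sun: 08:37–17:12 = 8 h 35 min
Total worked: 49 h 11 min = 2951 min.
Regular 40 h 0 min = 2400 min at £34.00/h; overtime 9 h 11 min = 551 min at £51.00/h.
Pay = (2400 × £34.00 + 551 × £51.00) ÷ 60 = £1828.35.

£1828.35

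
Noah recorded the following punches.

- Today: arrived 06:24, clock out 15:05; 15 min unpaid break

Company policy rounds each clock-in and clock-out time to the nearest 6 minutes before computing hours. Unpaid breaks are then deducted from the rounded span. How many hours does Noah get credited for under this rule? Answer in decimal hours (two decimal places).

Today: in 06:24→06:24, out 15:05→15:06; 8 h 42 min − 15 min = 8 h 27 min

8.45 hours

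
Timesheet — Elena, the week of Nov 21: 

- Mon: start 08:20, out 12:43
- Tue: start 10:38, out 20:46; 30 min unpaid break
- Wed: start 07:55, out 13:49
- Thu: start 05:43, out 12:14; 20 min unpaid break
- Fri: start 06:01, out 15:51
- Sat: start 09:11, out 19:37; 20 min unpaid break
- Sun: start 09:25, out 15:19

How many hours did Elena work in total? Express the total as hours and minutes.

51 h 56 min

Mon: 08:20–12:43 = 4 h 23 min
Tue: 10:38–20:46 = 10 h 8 min; less 30 min break → 9 h 38 min
Wed: 07:55–13:49 = 5 h 54 min
Thu: 05:43–12:14 = 6 h 31 min; less 20 min break → 6 h 11 min
Fri: 06:01–15:51 = 9 h 50 min
Sat: 09:11–19:37 = 10 h 26 min; less 20 min break → 10 h 6 min
Sun: 09:25–15:19 = 5 h 54 min
Total: 4 h 23 min + 9 h 38 min + 5 h 54 min + 6 h 11 min + 9 h 50 min + 10 h 6 min + 5 h 54 min = 51 h 56 min.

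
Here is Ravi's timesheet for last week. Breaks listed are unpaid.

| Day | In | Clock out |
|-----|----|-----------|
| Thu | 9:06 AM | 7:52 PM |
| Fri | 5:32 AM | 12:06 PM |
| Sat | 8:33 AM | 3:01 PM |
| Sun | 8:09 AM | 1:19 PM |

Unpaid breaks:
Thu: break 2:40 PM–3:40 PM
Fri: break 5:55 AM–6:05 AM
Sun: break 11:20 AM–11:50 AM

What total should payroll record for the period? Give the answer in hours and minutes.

Thu: 9:06 AM–7:52 PM = 10 h 46 min; less 60 min break → 9 h 46 min
Fri: 5:32 AM–12:06 PM = 6 h 34 min; less 10 min break → 6 h 24 min
Sat: 8:33 AM–3:01 PM = 6 h 28 min
Sun: 8:09 AM–1:19 PM = 5 h 10 min; less 30 min break → 4 h 40 min
Total: 9 h 46 min + 6 h 24 min + 6 h 28 min + 4 h 40 min = 27 h 18 min.

27 h 18 min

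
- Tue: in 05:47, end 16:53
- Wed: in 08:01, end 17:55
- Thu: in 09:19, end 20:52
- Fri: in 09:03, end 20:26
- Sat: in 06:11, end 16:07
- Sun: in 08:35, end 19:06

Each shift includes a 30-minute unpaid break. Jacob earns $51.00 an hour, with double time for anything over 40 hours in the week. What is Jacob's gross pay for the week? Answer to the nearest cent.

Tue: 05:47–16:53 = 11 h 6 min; less 30 min break → 10 h 36 min
Wed: 08:01–17:55 = 9 h 54 min; less 30 min break → 9 h 24 min
Thu: 09:19–20:52 = 11 h 33 min; less 30 min break → 11 h 3 min
Fri: 09:03–20:26 = 11 h 23 min; less 30 min break → 10 h 53 min
Sat: 06:11–16:07 = 9 h 56 min; less 30 min break → 9 h 26 min
Sun: 08:35–19:06 = 10 h 31 min; less 30 min break → 10 h 1 min
Total worked: 61 h 23 min = 3683 min.
Regular 40 h 0 min = 2400 min at $51.00/h; overtime 21 h 23 min = 1283 min at $102.00/h.
Pay = (2400 × $51.00 + 1283 × $102.00) ÷ 60 = $4221.10.

$4221.10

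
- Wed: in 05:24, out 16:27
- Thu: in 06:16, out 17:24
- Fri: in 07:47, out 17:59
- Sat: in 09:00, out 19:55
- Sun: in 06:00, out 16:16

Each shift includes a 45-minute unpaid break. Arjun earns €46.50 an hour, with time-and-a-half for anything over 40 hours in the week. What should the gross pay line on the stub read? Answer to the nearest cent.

Wed: 05:24–16:27 = 11 h 3 min; less 45 min break → 10 h 18 min
Thu: 06:16–17:24 = 11 h 8 min; less 45 min break → 10 h 23 min
Fri: 07:47–17:59 = 10 h 12 min; less 45 min break → 9 h 27 min
Sat: 09:00–19:55 = 10 h 55 min; less 45 min break → 10 h 10 min
Sun: 06:00–16:16 = 10 h 16 min; less 45 min break → 9 h 31 min
Total worked: 49 h 49 min = 2989 min.
Regular 40 h 0 min = 2400 min at €46.50/h; overtime 9 h 49 min = 589 min at €69.75/h.
Pay = (2400 × €46.50 + 589 × €69.75) ÷ 60 = €2544.71.

€2544.71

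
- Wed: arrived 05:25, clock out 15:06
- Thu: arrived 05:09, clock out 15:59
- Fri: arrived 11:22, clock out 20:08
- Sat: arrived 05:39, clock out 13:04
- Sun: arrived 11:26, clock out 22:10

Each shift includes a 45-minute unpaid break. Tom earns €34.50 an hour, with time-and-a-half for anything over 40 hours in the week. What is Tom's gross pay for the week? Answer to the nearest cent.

€1570.61

Wed: 05:25–15:06 = 9 h 41 min; less 45 min break → 8 h 56 min
Thu: 05:09–15:59 = 10 h 50 min; less 45 min break → 10 h 5 min
Fri: 11:22–20:08 = 8 h 46 min; less 45 min break → 8 h 1 min
Sat: 05:39–13:04 = 7 h 25 min; less 45 min break → 6 h 40 min
Sun: 11:26–22:10 = 10 h 44 min; less 45 min break → 9 h 59 min
Total worked: 43 h 41 min = 2621 min.
Regular 40 h 0 min = 2400 min at €34.50/h; overtime 3 h 41 min = 221 min at €51.75/h.
Pay = (2400 × €34.50 + 221 × €51.75) ÷ 60 = €1570.61.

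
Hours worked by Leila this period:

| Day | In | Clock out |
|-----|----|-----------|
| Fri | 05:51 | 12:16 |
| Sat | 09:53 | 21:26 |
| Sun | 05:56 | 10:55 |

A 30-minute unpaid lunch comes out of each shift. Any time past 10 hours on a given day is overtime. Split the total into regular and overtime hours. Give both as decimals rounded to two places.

Regular 20.40 hours, overtime 1.05 hours

Fri: 05:51–12:16 = 6 h 25 min; less 30 min break → 5 h 55 min
Sat: 09:53–21:26 = 11 h 33 min; less 30 min break → 11 h 3 min
Sun: 05:56–10:55 = 4 h 59 min; less 30 min break → 4 h 29 min
Fri reg 5 h 55 min / OT 0 h 0 min; Sat reg 10 h 0 min / OT 1 h 3 min; Sun reg 4 h 29 min / OT 0 h 0 min.
Totals: regular 20 h 24 min, overtime 1 h 3 min.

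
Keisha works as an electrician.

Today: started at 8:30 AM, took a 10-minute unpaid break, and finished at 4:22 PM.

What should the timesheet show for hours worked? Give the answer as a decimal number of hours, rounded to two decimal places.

Today: 8:30 AM–4:22 PM = 7 h 52 min; less 10 min break → 7 h 42 min

7.70 hours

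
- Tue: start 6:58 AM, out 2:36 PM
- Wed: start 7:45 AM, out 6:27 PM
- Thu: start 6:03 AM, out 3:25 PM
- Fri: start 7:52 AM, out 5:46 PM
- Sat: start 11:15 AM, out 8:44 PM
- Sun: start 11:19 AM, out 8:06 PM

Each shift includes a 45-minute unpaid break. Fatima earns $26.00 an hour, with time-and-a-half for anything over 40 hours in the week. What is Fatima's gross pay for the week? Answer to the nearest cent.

$1483.30

Tue: 6:58 AM–2:36 PM = 7 h 38 min; less 45 min break → 6 h 53 min
Wed: 7:45 AM–6:27 PM = 10 h 42 min; less 45 min break → 9 h 57 min
Thu: 6:03 AM–3:25 PM = 9 h 22 min; less 45 min break → 8 h 37 min
Fri: 7:52 AM–5:46 PM = 9 h 54 min; less 45 min break → 9 h 9 min
Sat: 11:15 AM–8:44 PM = 9 h 29 min; less 45 min break → 8 h 44 min
Sun: 11:19 AM–8:06 PM = 8 h 47 min; less 45 min break → 8 h 2 min
Total worked: 51 h 22 min = 3082 min.
Regular 40 h 0 min = 2400 min at $26.00/h; overtime 11 h 22 min = 682 min at $39.00/h.
Pay = (2400 × $26.00 + 682 × $39.00) ÷ 60 = $1483.30.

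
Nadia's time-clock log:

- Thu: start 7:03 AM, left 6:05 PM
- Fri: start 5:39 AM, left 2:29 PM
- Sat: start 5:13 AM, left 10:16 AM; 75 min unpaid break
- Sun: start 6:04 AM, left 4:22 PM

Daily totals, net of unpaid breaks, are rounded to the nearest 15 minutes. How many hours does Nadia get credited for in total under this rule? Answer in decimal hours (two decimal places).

Thu: 7:03 AM–6:05 PM = 11 h 2 min → rounds to 11 h 0 min
Fri: 5:39 AM–2:29 PM = 8 h 50 min → rounds to 8 h 45 min
Sat: 5:13 AM–10:16 AM = 5 h 3 min − 75 min = 3 h 48 min → rounds to 3 h 45 min
Sun: 6:04 AM–4:22 PM = 10 h 18 min → rounds to 10 h 15 min
Total credited: 33 h 45 min.

33.75 hours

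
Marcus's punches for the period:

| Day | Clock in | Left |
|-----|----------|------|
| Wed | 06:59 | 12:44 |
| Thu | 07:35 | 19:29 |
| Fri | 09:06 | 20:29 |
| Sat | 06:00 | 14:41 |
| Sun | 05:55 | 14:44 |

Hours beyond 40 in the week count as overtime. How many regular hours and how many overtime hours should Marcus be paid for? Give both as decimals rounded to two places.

Regular 40.00 hours, overtime 6.53 hours

Wed: 06:59–12:44 = 5 h 45 min
Thu: 07:35–19:29 = 11 h 54 min
Fri: 09:06–20:29 = 11 h 23 min
Sat: 06:00–14:41 = 8 h 41 min
Sun: 05:55–14:44 = 8 h 49 min
Total worked: 46 h 32 min = 46.53 h.
Threshold 40 h → overtime 6 h 32 min, regular 40 h 0 min.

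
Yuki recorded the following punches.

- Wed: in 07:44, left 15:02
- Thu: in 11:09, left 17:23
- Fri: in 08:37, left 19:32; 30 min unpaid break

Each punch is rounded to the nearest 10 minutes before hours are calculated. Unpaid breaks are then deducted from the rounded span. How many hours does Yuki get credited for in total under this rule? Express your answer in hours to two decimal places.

23.83 hours

Wed: in 07:44→07:40, out 15:02→15:00; 7 h 20 min
Thu: in 11:09→11:10, out 17:23→17:20; 6 h 10 min
Fri: in 08:37→08:40, out 19:32→19:30; 10 h 50 min − 30 min = 10 h 20 min
Total credited: 23 h 50 min.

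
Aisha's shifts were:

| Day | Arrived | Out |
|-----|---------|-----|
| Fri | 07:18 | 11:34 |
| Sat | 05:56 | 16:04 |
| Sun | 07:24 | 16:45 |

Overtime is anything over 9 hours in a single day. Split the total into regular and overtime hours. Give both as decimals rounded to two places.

Regular 22.27 hours, overtime 1.48 hours

Fri: 07:18–11:34 = 4 h 16 min
Sat: 05:56–16:04 = 10 h 8 min
Sun: 07:24–16:45 = 9 h 21 min
Fri reg 4 h 16 min / OT 0 h 0 min; Sat reg 9 h 0 min / OT 1 h 8 min; Sun reg 9 h 0 min / OT 0 h 21 min.
Totals: regular 22 h 16 min, overtime 1 h 29 min.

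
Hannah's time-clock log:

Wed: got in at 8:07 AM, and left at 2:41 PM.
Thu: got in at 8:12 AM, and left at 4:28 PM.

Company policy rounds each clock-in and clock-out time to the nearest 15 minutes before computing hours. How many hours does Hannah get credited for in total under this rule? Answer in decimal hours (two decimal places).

Wed: in 8:07 AM→8:00 AM, out 2:41 PM→2:45 PM; 6 h 45 min
Thu: in 8:12 AM→8:15 AM, out 4:28 PM→4:30 PM; 8 h 15 min
Total credited: 15 h 0 min.

15.00 hours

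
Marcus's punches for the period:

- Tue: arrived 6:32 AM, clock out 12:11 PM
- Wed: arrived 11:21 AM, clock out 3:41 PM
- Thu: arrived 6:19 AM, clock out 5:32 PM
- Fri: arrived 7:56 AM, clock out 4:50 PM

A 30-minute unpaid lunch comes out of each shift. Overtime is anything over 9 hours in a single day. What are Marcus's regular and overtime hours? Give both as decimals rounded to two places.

Regular 26.38 hours, overtime 1.72 hours

Tue: 6:32 AM–12:11 PM = 5 h 39 min; less 30 min break → 5 h 9 min
Wed: 11:21 AM–3:41 PM = 4 h 20 min; less 30 min break → 3 h 50 min
Thu: 6:19 AM–5:32 PM = 11 h 13 min; less 30 min break → 10 h 43 min
Fri: 7:56 AM–4:50 PM = 8 h 54 min; less 30 min break → 8 h 24 min
Tue reg 5 h 9 min / OT 0 h 0 min; Wed reg 3 h 50 min / OT 0 h 0 min; Thu reg 9 h 0 min / OT 1 h 43 min; Fri reg 8 h 24 min / OT 0 h 0 min.
Totals: regular 26 h 23 min, overtime 1 h 43 min.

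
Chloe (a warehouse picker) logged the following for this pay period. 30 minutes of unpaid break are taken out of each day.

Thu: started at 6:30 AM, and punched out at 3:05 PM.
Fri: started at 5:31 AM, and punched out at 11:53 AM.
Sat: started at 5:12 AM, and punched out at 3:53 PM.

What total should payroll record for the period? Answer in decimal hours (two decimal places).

24.13 hours

Thu: 6:30 AM–3:05 PM = 8 h 35 min; less 30 min break → 8 h 5 min
Fri: 5:31 AM–11:53 AM = 6 h 22 min; less 30 min break → 5 h 52 min
Sat: 5:12 AM–3:53 PM = 10 h 41 min; less 30 min break → 10 h 11 min
Total: 8 h 5 min + 5 h 52 min + 10 h 11 min = 24 h 8 min.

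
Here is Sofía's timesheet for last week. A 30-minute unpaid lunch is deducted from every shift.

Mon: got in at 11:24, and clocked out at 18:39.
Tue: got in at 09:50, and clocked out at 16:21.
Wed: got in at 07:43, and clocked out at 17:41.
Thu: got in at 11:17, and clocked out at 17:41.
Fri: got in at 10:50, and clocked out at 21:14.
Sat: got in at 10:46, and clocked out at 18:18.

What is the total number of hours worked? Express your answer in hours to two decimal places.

45.07 hours

Mon: 11:24–18:39 = 7 h 15 min; less 30 min break → 6 h 45 min
Tue: 09:50–16:21 = 6 h 31 min; less 30 min break → 6 h 1 min
Wed: 07:43–17:41 = 9 h 58 min; less 30 min break → 9 h 28 min
Thu: 11:17–17:41 = 6 h 24 min; less 30 min break → 5 h 54 min
Fri: 10:50–21:14 = 10 h 24 min; less 30 min break → 9 h 54 min
Sat: 10:46–18:18 = 7 h 32 min; less 30 min break → 7 h 2 min
Total: 6 h 45 min + 6 h 1 min + 9 h 28 min + 5 h 54 min + 9 h 54 min + 7 h 2 min = 45 h 4 min.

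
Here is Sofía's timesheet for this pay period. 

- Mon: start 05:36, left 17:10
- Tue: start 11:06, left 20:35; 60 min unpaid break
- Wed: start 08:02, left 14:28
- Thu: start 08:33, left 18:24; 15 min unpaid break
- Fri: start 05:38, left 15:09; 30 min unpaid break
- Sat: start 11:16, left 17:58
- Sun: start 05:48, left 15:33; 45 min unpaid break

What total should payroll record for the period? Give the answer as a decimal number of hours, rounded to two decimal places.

60.80 hours

Mon: 05:36–17:10 = 11 h 34 min
Tue: 11:06–20:35 = 9 h 29 min; less 60 min break → 8 h 29 min
Wed: 08:02–14:28 = 6 h 26 min
Thu: 08:33–18:24 = 9 h 51 min; less 15 min break → 9 h 36 min
Fri: 05:38–15:09 = 9 h 31 min; less 30 min break → 9 h 1 min
Sat: 11:16–17:58 = 6 h 42 min
Sun: 05:48–15:33 = 9 h 45 min; less 45 min break → 9 h 0 min
Total: 11 h 34 min + 8 h 29 min + 6 h 26 min + 9 h 36 min + 9 h 1 min + 6 h 42 min + 9 h 0 min = 60 h 48 min.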